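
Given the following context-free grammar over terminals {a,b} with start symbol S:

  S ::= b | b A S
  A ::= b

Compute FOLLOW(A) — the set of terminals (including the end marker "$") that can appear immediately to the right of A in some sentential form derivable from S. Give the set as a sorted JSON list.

FIRST iteration:
pass 1:
  A via A→b: +{b}
  S via S→b: +{b}
  FIRST[S]={b}  FIRST[A]={b}
pass 2: — fixpoint
  FIRST[S]={b}  FIRST[A]={b}

FOLLOW sets:
initialize: $ ∈ FOLLOW(S)
iter 1:
  S→b A S: FOLLOW(A) ⊇ FIRST(S) = {b}; new: +{b}
  FOLLOW(S)={$}  FOLLOW(A)={b}
iter 2: (no change)
  FOLLOW(S)={$}  FOLLOW(A)={b}

FOLLOW(A) = ["b"]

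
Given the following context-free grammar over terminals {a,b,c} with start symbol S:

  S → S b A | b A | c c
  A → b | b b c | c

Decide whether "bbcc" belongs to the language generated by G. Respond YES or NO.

CNF form of G:
  S -> S X3 | T0 A | T1 T1
  A -> T0 X2 | b | c
  T0 -> b
  T1 -> c
  X2 -> T0 T1
  X3 -> T0 A

CYK fill:
  [0..0]={A,T0}  "b"  orig:{A}
  [1..1]={A,T0}  "b"  orig:{A}
  [2..2]={A,T1}  "c"  orig:{A}
  [3..3]={A,T1}  "c"  orig:{A}
  [0..1]={S,X3}  "bb"  orig:{S}
  [1..2]={S,X2,X3}  "bc"  orig:{S}
  [2..3]={S}  "cc"
  [0..2]={A}  "bbc"
  [1..3]=∅  "bcc"
  [0..3]=∅  "bbcc"

S ∉ T[0,3] ⇒ NO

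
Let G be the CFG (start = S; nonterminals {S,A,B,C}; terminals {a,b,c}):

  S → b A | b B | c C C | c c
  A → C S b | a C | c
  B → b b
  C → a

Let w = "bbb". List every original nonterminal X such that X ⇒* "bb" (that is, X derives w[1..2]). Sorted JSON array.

CNF form of G:
  S -> T0 A | T0 B | T2 T2 | T2 X4
  A -> C X3 | T1 C | c
  B -> T0 T0
  C -> a
  T0 -> b
  T1 -> a
  T2 -> c
  X3 -> S T0
  X4 -> C C

CYK table (by increasing span) — only the sub-triangle for w[1..2]:
  [1..1]={T0}  "b"  orig:{}
  [2..2]={T0}  "b"  orig:{}
  [1..2]={B}  "bb"

Original NTs in T[1,2] deriving "bb": ["B"]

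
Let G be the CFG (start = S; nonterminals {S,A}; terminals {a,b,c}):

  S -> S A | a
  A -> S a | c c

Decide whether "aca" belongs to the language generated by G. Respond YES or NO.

Convert to CNF:
  S -> S A | a
  A -> S T0 | T1 T1
  T0 -> a
  T1 -> c

CYK table (by increasing span):
  cell(0,0) a: {S,T0}  orig:{S}
  cell(1,1) c: {T1}  orig:{}
  cell(2,2) a: {S,T0}  orig:{S}
  cell(0,1) ac: ∅
  cell(1,2) ca: ∅
  cell(0,2) aca: ∅

S ∉ T[0,2] ⇒ NO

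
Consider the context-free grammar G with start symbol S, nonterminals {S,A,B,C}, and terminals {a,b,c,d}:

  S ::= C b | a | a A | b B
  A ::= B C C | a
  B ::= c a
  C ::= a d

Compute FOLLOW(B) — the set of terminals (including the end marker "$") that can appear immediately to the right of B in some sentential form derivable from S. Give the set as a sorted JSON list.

Compute FIRST by fixpoint:
iter 1:
  A via A→a: +{a}
  B via B→c a: +{c}
  C via C→a d: +{a}
  S via S→C b: +{a}
  S via S→b B: +{b}
  FIRST[S]={a,b}  FIRST[A]={a}  FIRST[B]={c}  FIRST[C]={a}
iter 2:
  A via A→B C C: +{c}
  FIRST[S]={a,b}  FIRST[A]={a,c}  FIRST[B]={c}  FIRST[C]={a}
iter 3: (stable)
  FIRST[S]={a,b}  FIRST[A]={a,c}  FIRST[B]={c}  FIRST[C]={a}

FOLLOW iteration:
initialize: $ ∈ FOLLOW(S)
pass 1:
  A→B C C: FOLLOW(B) ⊇ FIRST(C) = {a}; new: +{a}
  A→B C C: FOLLOW(C) ⊇ FIRST(C) = {a}; new: +{a}
  S→C b: FOLLOW(C) ⊇ FIRST(b) = {b}; new: +{b}
  S→a A: FOLLOW(A) ⊇ FOLLOW(S) ⊇ {$}; new: +{$}
  S→b B: FOLLOW(B) ⊇ FOLLOW(S) ⊇ {$}; new: +{$}
  FOLLOW[S]={$}  FOLLOW[A]={$}  FOLLOW[B]={$,a}  FOLLOW[C]={a,b}
pass 2:
  A→B C C: FOLLOW(C) ⊇ FOLLOW(A) ⊇ {$}; new: +{$}
  FOLLOW[S]={$}  FOLLOW[A]={$}  FOLLOW[B]={$,a}  FOLLOW[C]={$,a,b}
pass 3: (no change)
  FOLLOW[S]={$}  FOLLOW[A]={$}  FOLLOW[B]={$,a}  FOLLOW[C]={$,a,b}

FOLLOW(B) = ["$", "a"]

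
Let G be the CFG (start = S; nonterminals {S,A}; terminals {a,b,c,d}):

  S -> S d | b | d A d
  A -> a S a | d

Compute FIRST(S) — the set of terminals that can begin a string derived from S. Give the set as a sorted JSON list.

FIRST sets, iterate to fixpoint:
iter 1:
  A via A→a S a: +{a}
  A via A→d: +{d}
  S via S→b: +{b}
  S via S→d A d: +{d}
  FIRST[S]={b,d}  FIRST[A]={a,d}
iter 2: — fixpoint
  FIRST[S]={b,d}  FIRST[A]={a,d}

FIRST(S) = ["b", "d"]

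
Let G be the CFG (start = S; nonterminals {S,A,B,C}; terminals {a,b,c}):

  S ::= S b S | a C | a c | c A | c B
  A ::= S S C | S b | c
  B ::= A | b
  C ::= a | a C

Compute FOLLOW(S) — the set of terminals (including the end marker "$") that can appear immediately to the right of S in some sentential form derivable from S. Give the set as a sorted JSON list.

Compute FIRST by fixpoint:
round 1:
  A via A→c: +{c}
  B via B→A: +{c}
  B via B→b: +{b}
  C via C→a: +{a}
  S via S→a C: +{a}
  S via S→c A: +{c}
  FIRST[S]={a,c}  FIRST[A]={c}  FIRST[B]={b,c}  FIRST[C]={a}
round 2:
  A via A→S S C: +{a}
  B via B→A: +{a}
  FIRST[S]={a,c}  FIRST[A]={a,c}  FIRST[B]={a,b,c}  FIRST[C]={a}
round 3: (no change)
  FIRST[S]={a,c}  FIRST[A]={a,c}  FIRST[B]={a,b,c}  FIRST[C]={a}

FOLLOW iteration:
FOLLOW(S) := {$}
[1]
  A→S S C: FOLLOW(S) ⊇ FIRST(S) = {a,c}; new: +{a,c}
  A→S b: FOLLOW(S) ⊇ FIRST(b) = {b}; new: +{b}
  S→a C: FOLLOW(C) ⊇ FOLLOW(S) ⊇ {$,a,b,c}; new: +{$,a,b,c}
  S→c A: FOLLOW(A) ⊇ FOLLOW(S) ⊇ {$,a,b,c}; new: +{$,a,b,c}
  S→c B: FOLLOW(B) ⊇ FOLLOW(S) ⊇ {$,a,b,c}; new: +{$,a,b,c}
  FOLLOW(S)={$,a,b,c}  FOLLOW(A)={$,a,b,c}  FOLLOW(B)={$,a,b,c}  FOLLOW(C)={$,a,b,c}
[2] — fixpoint
  FOLLOW(S)={$,a,b,c}  FOLLOW(A)={$,a,b,c}  FOLLOW(B)={$,a,b,c}  FOLLOW(C)={$,a,b,c}

FOLLOW(S) = ["$", "a", "b", "c"]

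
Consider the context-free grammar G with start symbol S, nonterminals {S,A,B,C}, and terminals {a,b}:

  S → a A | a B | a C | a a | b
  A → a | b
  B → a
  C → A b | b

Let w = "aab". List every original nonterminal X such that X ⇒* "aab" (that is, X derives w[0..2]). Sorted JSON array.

Convert to CNF:
  S -> T1 A | T1 B | T1 C | T1 T1 | b
  A -> a | b
  B -> a
  C -> A T0 | b
  T0 -> b
  T1 -> a

Fill CYK table bottom-up (cells [i..j] with 0 ≤ i ≤ j ≤ 2 only):
  T[0,0] 'a' = {A,B,T1}  orig:{A,B}
  T[1,1] 'a' = {A,B,T1}  orig:{A,B}
  T[2,2] 'b' = {A,C,S,T0}  orig:{A,C,S}
  T[0,1] 'aa' = {S}
  T[1,2] 'ab' = {C,S}
  T[0,2] 'aab' = {S}

Original NTs in T[0,2] deriving "aab": ["S"]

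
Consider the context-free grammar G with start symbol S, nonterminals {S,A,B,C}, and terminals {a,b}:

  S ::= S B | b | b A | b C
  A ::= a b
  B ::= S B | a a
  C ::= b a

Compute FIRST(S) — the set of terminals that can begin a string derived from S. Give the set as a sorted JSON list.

Compute FIRST by fixpoint:
pass 1:
  A via A→a b: +{a}
  B via B→a a: +{a}
  C via C→b a: +{b}
  S via S→b: +{b}
  FIRST[S]={b}  FIRST[A]={a}  FIRST[B]={a}  FIRST[C]={b}
pass 2:
  B via B→S B: +{b}
  FIRST[S]={b}  FIRST[A]={a}  FIRST[B]={a,b}  FIRST[C]={b}
pass 3: — fixpoint
  FIRST[S]={b}  FIRST[A]={a}  FIRST[B]={a,b}  FIRST[C]={b}

FIRST(S) = ["b"]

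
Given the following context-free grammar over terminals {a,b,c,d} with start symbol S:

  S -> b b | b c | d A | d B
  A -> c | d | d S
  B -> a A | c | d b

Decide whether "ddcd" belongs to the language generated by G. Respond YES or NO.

Convert to CNF:
  S -> T0 A | T0 B | T2 T2 | T2 T3
  A -> T0 S | c | d
  B -> T0 T2 | T1 A | c
  T0 -> d
  T1 -> a
  T2 -> b
  T3 -> c

CYK table (by increasing span):
  [0..0]={A,T0}  "d"  orig:{A}
  [1..1]={A,T0}  "d"  orig:{A}
  [2..2]={A,B,T3}  "c"  orig:{A,B}
  [3..3]={A,T0}  "d"  orig:{A}
  [0..1]={S}  "dd"
  [1..2]={S}  "dc"
  [2..3]=∅  "cd"
  [0..2]={A}  "ddc"
  [1..3]=∅  "dcd"
  [0..3]=∅  "ddcd"

S ∉ T[0,3] ⇒ NO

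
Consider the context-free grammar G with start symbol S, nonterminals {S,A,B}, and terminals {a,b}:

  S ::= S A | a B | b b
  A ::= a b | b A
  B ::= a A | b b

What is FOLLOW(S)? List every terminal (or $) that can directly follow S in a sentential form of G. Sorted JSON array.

Compute FIRST by fixpoint:
iter 1:
  A via A→a b: +{a}
  A via A→b A: +{b}
  B via B→a A: +{a}
  B via B→b b: +{b}
  S via S→a B: +{a}
  S via S→b b: +{b}
  FIRST[S]={a,b}  FIRST[A]={a,b}  FIRST[B]={a,b}
iter 2: — fixpoint
  FIRST[S]={a,b}  FIRST[A]={a,b}  FIRST[B]={a,b}

FOLLOW sets:
seed FOLLOW(S) with $
iter 1:
  S→S A: FOLLOW(S) ⊇ FIRST(A) = {a,b}; new: +{a,b}
  S→S A: FOLLOW(A) ⊇ FOLLOW(S) ⊇ {$,a,b}; new: +{$,a,b}
  S→a B: FOLLOW(B) ⊇ FOLLOW(S) ⊇ {$,a,b}; new: +{$,a,b}
  S: {$,a,b}  A: {$,a,b}  B: {$,a,b}
iter 2: (no change)
  S: {$,a,b}  A: {$,a,b}  B: {$,a,b}

FOLLOW(S) = ["$", "a", "b"]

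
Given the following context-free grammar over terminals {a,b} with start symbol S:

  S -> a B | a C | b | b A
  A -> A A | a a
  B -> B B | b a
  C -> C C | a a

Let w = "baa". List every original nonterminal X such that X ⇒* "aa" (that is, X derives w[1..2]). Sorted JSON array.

CNF form of G:
  S -> T0 B | T0 C | T1 A | b
  A -> A A | T0 T0
  B -> B B | T1 T0
  C -> C C | T0 T0
  T0 -> a
  T1 -> b

CYK table (by increasing span) — only the sub-triangle for w[1..2]:
  cell(1,1) a: {T0}  orig:{}
  cell(2,2) a: {T0}  orig:{}
  cell(1,2) aa: {A,C}

Original NTs in T[1,2] deriving "aa": ["A", "C"]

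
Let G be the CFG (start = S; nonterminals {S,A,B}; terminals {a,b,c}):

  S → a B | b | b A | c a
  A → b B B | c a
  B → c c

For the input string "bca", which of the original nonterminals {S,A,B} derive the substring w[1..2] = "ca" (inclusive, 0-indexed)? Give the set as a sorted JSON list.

Convert to CNF:
  S -> T0 A | T1 T2 | T2 B | b
  A -> T0 X3 | T1 T2
  B -> T1 T1
  T0 -> b
  T1 -> c
  T2 -> a
  X3 -> B B

Fill CYK table bottom-up, restricted to cells inside w[1..2]:
  cell(1,1) c: {T1}  orig:{}
  cell(2,2) a: {T2}  orig:{}
  cell(1,2) ca: {A,S}

Original NTs in T[1,2] deriving "ca": ["A", "S"]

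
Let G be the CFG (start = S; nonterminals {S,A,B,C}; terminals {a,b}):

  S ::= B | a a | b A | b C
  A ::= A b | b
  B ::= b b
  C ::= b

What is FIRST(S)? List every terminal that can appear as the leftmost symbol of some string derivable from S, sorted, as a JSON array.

FIRST sets, iterate to fixpoint:
pass 1:
  A via A→b: +{b}
  B via B→b b: +{b}
  C via C→b: +{b}
  S via S→B: +{b}
  S via S→a a: +{a}
  S: {a,b}  A: {b}  B: {b}  C: {b}
pass 2: (stable)
  S: {a,b}  A: {b}  B: {b}  C: {b}

FIRST(S) = ["a", "b"]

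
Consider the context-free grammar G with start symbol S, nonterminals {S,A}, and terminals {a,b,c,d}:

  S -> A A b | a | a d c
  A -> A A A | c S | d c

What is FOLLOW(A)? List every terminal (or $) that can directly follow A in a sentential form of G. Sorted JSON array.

FIRST iteration:
[1]
  A via A→c S: +{c}
  A via A→d c: +{d}
  S via S→A A b: +{c,d}
  S via S→a: +{a}
  FIRST(S)={a,c,d}  FIRST(A)={c,d}
[2] (no change)
  FIRST(S)={a,c,d}  FIRST(A)={c,d}

FOLLOW iteration:
initialize: $ ∈ FOLLOW(S)
round 1:
  A→A A A: FOLLOW(A) ⊇ FIRST(A) = {c,d}; new: +{c,d}
  A→c S: FOLLOW(S) ⊇ FOLLOW(A) ⊇ {c,d}; new: +{c,d}
  S→A A b: FOLLOW(A) ⊇ FIRST(b) = {b}; new: +{b}
  FOLLOW[S]={$,c,d}  FOLLOW[A]={b,c,d}
round 2:
  A→c S: FOLLOW(S) ⊇ FOLLOW(A) ⊇ {b,c,d}; new: +{b}
  FOLLOW[S]={$,b,c,d}  FOLLOW[A]={b,c,d}
round 3: done
  FOLLOW[S]={$,b,c,d}  FOLLOW[A]={b,c,d}

FOLLOW(A) = ["b", "c", "d"]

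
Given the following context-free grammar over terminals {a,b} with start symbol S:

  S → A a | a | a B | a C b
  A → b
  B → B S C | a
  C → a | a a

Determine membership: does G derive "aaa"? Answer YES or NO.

Convert to CNF:
  S -> A T0 | T0 B | T0 X3 | a
  A -> b
  B -> B X2 | a
  C -> T0 T0 | a
  T0 -> a
  T1 -> b
  X2 -> S C
  X3 -> C T1

Fill CYK table bottom-up:
  T[0,0] 'a' = {B,C,S,T0}  orig:{B,C,S}
  T[1,1] 'a' = {B,C,S,T0}  orig:{B,C,S}
  T[2,2] 'a' = {B,C,S,T0}  orig:{B,C,S}
  T[0,1] 'aa' = {C,S,X2}  orig:{C,S}
  T[1,2] 'aa' = {C,S,X2}  orig:{C,S}
  T[0,2] 'aaa' = {B,X2}  orig:{B}

S ∉ T[0,2] ⇒ NO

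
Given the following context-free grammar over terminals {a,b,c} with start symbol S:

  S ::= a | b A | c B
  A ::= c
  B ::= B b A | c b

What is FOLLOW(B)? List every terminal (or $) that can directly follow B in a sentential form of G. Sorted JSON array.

FIRST sets, iterate to fixpoint:
iter 1:
  A via A→c: +{c}
  B via B→c b: +{c}
  S via S→a: +{a}
  S via S→b A: +{b}
  S via S→c B: +{c}
  S: {a,b,c}  A: {c}  B: {c}
iter 2: — fixpoint
  S: {a,b,c}  A: {c}  B: {c}

FOLLOW iteration:
FOLLOW(S) := {$}
round 1:
  B→B b A: FOLLOW(B) ⊇ FIRST(b) = {b}; new: +{b}
  B→B b A: FOLLOW(A) ⊇ FOLLOW(B) ⊇ {b}; new: +{b}
  S→b A: FOLLOW(A) ⊇ FOLLOW(S) ⊇ {$}; new: +{$}
  S→c B: FOLLOW(B) ⊇ FOLLOW(S) ⊇ {$}; new: +{$}
  FOLLOW(S)={$}  FOLLOW(A)={$,b}  FOLLOW(B)={$,b}
round 2: (no change)
  FOLLOW(S)={$}  FOLLOW(A)={$,b}  FOLLOW(B)={$,b}

FOLLOW(B) = ["$", "b"]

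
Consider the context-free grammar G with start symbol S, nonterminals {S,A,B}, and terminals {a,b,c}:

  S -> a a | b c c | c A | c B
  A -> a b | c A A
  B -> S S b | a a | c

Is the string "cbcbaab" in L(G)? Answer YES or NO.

Convert to CNF:
  S -> T0 T0 | T1 X5 | T2 A | T2 B
  A -> T0 T1 | T2 X3
  B -> S X4 | T0 T0 | c
  T0 -> a
  T1 -> b
  T2 -> c
  X3 -> A A
  X4 -> S T1
  X5 -> T2 T2

CYK fill:
  cell(0,0) c: {B,T2}  orig:{B}
  cell(1,1) b: {T1}  orig:{}
  cell(2,2) c: {B,T2}  orig:{B}
  cell(3,3) b: {T1}  orig:{}
  cell(4,4) a: {T0}  orig:{}
  cell(5,5) a: {T0}  orig:{}
  cell(6,6) b: {T1}  orig:{}
  cell(0,1) cb: ∅
  cell(1,2) bc: ∅
  cell(2,3) cb: ∅
  cell(3,4) ba: ∅
  cell(4,5) aa: {B,S}
  cell(5,6) ab: {A}
  cell(0,2) cbc: ∅
  cell(1,3) bcb: ∅
  cell(2,4) cba: ∅
  cell(3,5) baa: ∅
  cell(4,6) aab: {X4}  orig:{}
  cell(0,3) cbcb: ∅
  cell(1,4) bcba: ∅
  cell(2,5) cbaa: ∅
  cell(3,6) baab: ∅
  cell(0,4) cbcba: ∅
  cell(1,5) bcbaa: ∅
  cell(2,6) cbaab: ∅
  cell(0,5) cbcbaa: ∅
  cell(1,6) bcbaab: ∅
  cell(0,6) cbcbaab: ∅

S ∉ T[0,6] ⇒ NO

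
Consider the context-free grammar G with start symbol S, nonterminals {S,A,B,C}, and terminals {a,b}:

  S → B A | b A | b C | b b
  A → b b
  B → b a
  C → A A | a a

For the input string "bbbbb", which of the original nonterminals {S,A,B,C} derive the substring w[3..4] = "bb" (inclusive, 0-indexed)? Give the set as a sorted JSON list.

CNF form of G:
  S -> B A | T0 A | T0 C | T0 T0
  A -> T0 T0
  B -> T0 T1
  C -> A A | T1 T1
  T0 -> b
  T1 -> a

Fill CYK table bottom-up, restricted to cells inside w[3..4]:
  T[3,3] 'b' = {T0}  orig:{}
  T[4,4] 'b' = {T0}  orig:{}
  T[3,4] 'bb' = {A,S}

Original NTs in T[3,4] deriving "bb": ["A", "S"]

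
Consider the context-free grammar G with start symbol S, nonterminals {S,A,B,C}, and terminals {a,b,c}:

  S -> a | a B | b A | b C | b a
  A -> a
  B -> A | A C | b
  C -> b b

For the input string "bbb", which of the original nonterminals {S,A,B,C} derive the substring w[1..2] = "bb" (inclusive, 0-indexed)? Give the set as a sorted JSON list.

CNF form of G:
  S -> T0 A | T0 C | T0 T1 | T1 B | a
  A -> a
  B -> A C | a | b
  C -> T0 T0
  T0 -> b
  T1 -> a

CYK table (by increasing span) — only the sub-triangle for w[1..2]:
  [1..1]={B,T0}  "b"  orig:{B}
  [2..2]={B,T0}  "b"  orig:{B}
  [1..2]={C}  "bb"

Original NTs in T[1,2] deriving "bb": ["C"]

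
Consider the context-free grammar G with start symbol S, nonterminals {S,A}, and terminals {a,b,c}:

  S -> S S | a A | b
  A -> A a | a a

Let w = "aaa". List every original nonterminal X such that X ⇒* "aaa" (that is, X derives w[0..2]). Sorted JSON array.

CNF form of G:
  S -> S S | T0 A | b
  A -> A T0 | T0 T0
  T0 -> a

CYK table (by increasing span) — only the sub-triangle for w[0..2]:
  T[0,0] 'a' = {T0}  orig:{}
  T[1,1] 'a' = {T0}  orig:{}
  T[2,2] 'a' = {T0}  orig:{}
  T[0,1] 'aa' = {A}
  T[1,2] 'aa' = {A}
  T[0,2] 'aaa' = {A,S}

Original NTs in T[0,2] deriving "aaa": ["A", "S"]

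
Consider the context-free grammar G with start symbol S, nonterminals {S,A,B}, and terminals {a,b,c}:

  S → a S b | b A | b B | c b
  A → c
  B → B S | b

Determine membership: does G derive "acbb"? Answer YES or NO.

CNF form of G:
  S -> T0 X3 | T1 A | T1 B | T2 T1
  A -> c
  B -> B S | b
  T0 -> a
  T1 -> b
  T2 -> c
  X3 -> S T1

Fill CYK table bottom-up:
  [0..0]={T0}  "a"  orig:{}
  [1..1]={A,T2}  "c"  orig:{A}
  [2..2]={B,T1}  "b"  orig:{B}
  [3..3]={B,T1}  "b"  orig:{B}
  [0..1]=∅  "ac"
  [1..2]={S}  "cb"
  [2..3]={S}  "bb"
  [0..2]=∅  "acb"
  [1..3]={X3}  "cbb"  orig:{}
  [0..3]={S}  "acbb"

S ∈ T[0,3] ⇒ YES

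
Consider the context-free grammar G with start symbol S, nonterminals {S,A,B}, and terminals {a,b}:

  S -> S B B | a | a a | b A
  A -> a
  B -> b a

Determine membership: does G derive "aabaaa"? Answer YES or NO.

CNF form of G:
  S -> S X2 | T0 A | T1 T1 | a
  A -> a
  B -> T0 T1
  T0 -> b
  T1 -> a
  X2 -> B B

Fill CYK table bottom-up:
  cell(0,0) a: {A,S,T1}  orig:{A,S}
  cell(1,1) a: {A,S,T1}  orig:{A,S}
  cell(2,2) b: {T0}  orig:{}
  cell(3,3) a: {A,S,T1}  orig:{A,S}
  cell(4,4) a: {A,S,T1}  orig:{A,S}
  cell(5,5) a: {A,S,T1}  orig:{A,S}
  cell(0,1) aa: {S}
  cell(1,2) ab: ∅
  cell(2,3) ba: {B,S}
  cell(3,4) aa: {S}
  cell(4,5) aa: {S}
  cell(0,2) aab: ∅
  cell(1,3) aba: ∅
  cell(2,4) baa: ∅
  cell(3,5) aaa: ∅
  cell(0,3) aaba: ∅
  cell(1,4) abaa: ∅
  cell(2,5) baaa: ∅
  cell(0,4) aabaa: ∅
  cell(1,5) abaaa: ∅
  cell(0,5) aabaaa: ∅

S ∉ T[0,5] ⇒ NO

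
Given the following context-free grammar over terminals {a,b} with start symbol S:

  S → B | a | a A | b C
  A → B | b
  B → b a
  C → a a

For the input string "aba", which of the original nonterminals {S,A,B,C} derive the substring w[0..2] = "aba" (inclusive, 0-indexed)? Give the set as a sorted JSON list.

CNF form of G:
  S -> T0 C | T0 T1 | T1 A | a
  A -> T0 T1 | b
  B -> T0 T1
  C -> T1 T1
  T0 -> b
  T1 -> a

CYK table (by increasing span) — only the sub-triangle for w[0..2]:
  [0..0]={S,T1}  "a"  orig:{S}
  [1..1]={A,T0}  "b"  orig:{A}
  [2..2]={S,T1}  "a"  orig:{S}
  [0..1]={S}  "ab"
  [1..2]={A,B,S}  "ba"
  [0..2]={S}  "aba"

Original NTs in T[0,2] deriving "aba": ["S"]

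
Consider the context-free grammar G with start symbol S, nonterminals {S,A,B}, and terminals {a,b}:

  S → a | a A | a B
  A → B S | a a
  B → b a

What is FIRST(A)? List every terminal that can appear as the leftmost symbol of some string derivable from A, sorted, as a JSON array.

FIRST iteration:
pass 1:
  A via A→a a: +{a}
  B via B→b a: +{b}
  S via S→a: +{a}
  FIRST(S)={a}  FIRST(A)={a}  FIRST(B)={b}
pass 2:
  A via A→B S: +{b}
  FIRST(S)={a}  FIRST(A)={a,b}  FIRST(B)={b}
pass 3: — fixpoint
  FIRST(S)={a}  FIRST(A)={a,b}  FIRST(B)={b}

FIRST(A) = ["a", "b"]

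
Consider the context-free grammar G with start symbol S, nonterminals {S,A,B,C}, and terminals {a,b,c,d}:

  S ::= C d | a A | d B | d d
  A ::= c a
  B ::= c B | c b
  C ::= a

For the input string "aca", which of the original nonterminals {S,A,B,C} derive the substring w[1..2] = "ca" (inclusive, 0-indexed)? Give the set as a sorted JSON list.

Convert to CNF:
  S -> C T3 | T1 A | T3 B | T3 T3
  A -> T0 T1
  B -> T0 B | T0 T2
  C -> a
  T0 -> c
  T1 -> a
  T2 -> b
  T3 -> d

Fill CYK table bottom-up — only the sub-triangle for w[1..2]:
  cell(1,1) c: {T0}  orig:{}
  cell(2,2) a: {C,T1}  orig:{C}
  cell(1,2) ca: {A}

Original NTs in T[1,2] deriving "ca": ["A"]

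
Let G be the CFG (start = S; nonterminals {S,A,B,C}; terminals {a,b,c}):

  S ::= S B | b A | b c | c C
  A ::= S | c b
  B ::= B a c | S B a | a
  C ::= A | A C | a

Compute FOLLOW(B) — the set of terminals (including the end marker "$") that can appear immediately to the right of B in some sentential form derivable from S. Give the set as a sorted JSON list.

Compute FIRST by fixpoint:
[1]
  A via A→c b: +{c}
  B via B→a: +{a}
  C via C→A: +{c}
  C via C→a: +{a}
  S via S→b A: +{b}
  S via S→c C: +{c}
  FIRST[S]={b,c}  FIRST[A]={c}  FIRST[B]={a}  FIRST[C]={a,c}
[2]
  A via A→S: +{b}
  B via B→S B a: +{b,c}
  C via C→A: +{b}
  FIRST[S]={b,c}  FIRST[A]={b,c}  FIRST[B]={a,b,c}  FIRST[C]={a,b,c}
[3] (no change)
  FIRST[S]={b,c}  FIRST[A]={b,c}  FIRST[B]={a,b,c}  FIRST[C]={a,b,c}

FOLLOW sets:
initialize: $ ∈ FOLLOW(S)
iter 1:
  B→B a c: FOLLOW(B) ⊇ FIRST(a) = {a}; new: +{a}
  B→S B a: FOLLOW(S) ⊇ FIRST(B) = {a,b,c}; new: +{a,b,c}
  C→A C: FOLLOW(A) ⊇ FIRST(C) = {a,b,c}; new: +{a,b,c}
  S→S B: FOLLOW(B) ⊇ FOLLOW(S) ⊇ {$,a,b,c}; new: +{$,b,c}
  S→b A: FOLLOW(A) ⊇ FOLLOW(S) ⊇ {$,a,b,c}; new: +{$}
  S→c C: FOLLOW(C) ⊇ FOLLOW(S) ⊇ {$,a,b,c}; new: +{$,a,b,c}
  S: {$,a,b,c}  A: {$,a,b,c}  B: {$,a,b,c}  C: {$,a,b,c}
iter 2: — fixpoint
  S: {$,a,b,c}  A: {$,a,b,c}  B: {$,a,b,c}  C: {$,a,b,c}

FOLLOW(B) = ["$", "a", "b", "c"]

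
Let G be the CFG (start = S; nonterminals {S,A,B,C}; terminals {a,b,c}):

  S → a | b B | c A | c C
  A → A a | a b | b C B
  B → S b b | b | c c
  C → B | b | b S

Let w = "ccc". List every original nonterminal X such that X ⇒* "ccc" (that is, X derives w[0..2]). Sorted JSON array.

Convert to CNF:
  S -> T1 B | T2 A | T2 C | a
  A -> A T0 | T0 T1 | T1 X3
  B -> S X4 | T2 T2 | b
  C -> S X5 | T1 S | T2 T2 | b
  T0 -> a
  T1 -> b
  T2 -> c
  X3 -> C B
  X4 -> T1 T1
  X5 -> T1 T1

Fill CYK table bottom-up (cells [i..j] with 0 ≤ i ≤ j ≤ 2 only):
  [0..0]={T2}  "c"  orig:{}
  [1..1]={T2}  "c"  orig:{}
  [2..2]={T2}  "c"  orig:{}
  [0..1]={B,C}  "cc"
  [1..2]={B,C}  "cc"
  [0..2]={S}  "ccc"

Original NTs in T[0,2] deriving "ccc": ["S"]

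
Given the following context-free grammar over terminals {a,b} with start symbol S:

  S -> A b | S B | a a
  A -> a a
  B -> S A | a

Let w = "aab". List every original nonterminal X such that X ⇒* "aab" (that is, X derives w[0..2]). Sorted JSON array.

CNF form of G:
  S -> A T1 | S B | T0 T0
  A -> T0 T0
  B -> S A | a
  T0 -> a
  T1 -> b

CYK fill (cells [i..j] with 0 ≤ i ≤ j ≤ 2 only):
  [0..0]={B,T0}  "a"  orig:{B}
  [1..1]={B,T0}  "a"  orig:{B}
  [2..2]={T1}  "b"  orig:{}
  [0..1]={A,S}  "aa"
  [1..2]=∅  "ab"
  [0..2]={S}  "aab"

Original NTs in T[0,2] deriving "aab": ["S"]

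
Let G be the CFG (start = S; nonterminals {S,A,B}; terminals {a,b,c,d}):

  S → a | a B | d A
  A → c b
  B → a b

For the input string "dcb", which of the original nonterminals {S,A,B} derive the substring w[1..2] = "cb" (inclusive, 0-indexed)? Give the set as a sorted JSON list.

CNF form of G:
  S -> T2 B | T3 A | a
  A -> T0 T1
  B -> T2 T1
  T0 -> c
  T1 -> b
  T2 -> a
  T3 -> d

CYK table (by increasing span) — only the sub-triangle for w[1..2]:
  [1..1]={T0}  "c"  orig:{}
  [2..2]={T1}  "b"  orig:{}
  [1..2]={A}  "cb"

Original NTs in T[1,2] deriving "cb": ["A"]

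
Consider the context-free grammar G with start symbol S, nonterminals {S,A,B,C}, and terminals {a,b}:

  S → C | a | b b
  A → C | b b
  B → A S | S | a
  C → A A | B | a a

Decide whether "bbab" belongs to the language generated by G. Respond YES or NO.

CNF form of G:
  S -> A A | A S | T0 T0 | T1 T1 | a
  A -> A A | A S | T0 T0 | T1 T1 | a
  B -> A A | A S | T0 T0 | T1 T1 | a
  C -> A A | A S | T0 T0 | T1 T1 | a
  T0 -> a
  T1 -> b

Fill CYK table bottom-up:
  [0..0]={T1}  "b"  orig:{}
  [1..1]={T1}  "b"  orig:{}
  [2..2]={A,B,C,S,T0}  "a"  orig:{A,B,C,S}
  [3..3]={T1}  "b"  orig:{}
  [0..1]={A,B,C,S}  "bb"
  [1..2]=∅  "ba"
  [2..3]=∅  "ab"
  [0..2]={A,B,C,S}  "bba"
  [1..3]=∅  "bab"
  [0..3]=∅  "bbab"

S ∉ T[0,3] ⇒ NO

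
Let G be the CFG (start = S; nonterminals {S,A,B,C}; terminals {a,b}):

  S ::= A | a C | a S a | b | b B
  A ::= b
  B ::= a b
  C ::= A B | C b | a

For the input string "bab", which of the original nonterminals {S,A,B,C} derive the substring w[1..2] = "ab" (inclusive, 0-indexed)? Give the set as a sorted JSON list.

Convert to CNF:
  S -> T0 C | T0 X2 | T1 B | b
  A -> b
  B -> T0 T1
  C -> A B | C T1 | a
  T0 -> a
  T1 -> b
  X2 -> S T0

CYK table (by increasing span) — only the sub-triangle for w[1..2]:
  T[1,1] 'a' = {C,T0}  orig:{C}
  T[2,2] 'b' = {A,S,T1}  orig:{A,S}
  T[1,2] 'ab' = {B,C}

Original NTs in T[1,2] deriving "ab": ["B", "C"]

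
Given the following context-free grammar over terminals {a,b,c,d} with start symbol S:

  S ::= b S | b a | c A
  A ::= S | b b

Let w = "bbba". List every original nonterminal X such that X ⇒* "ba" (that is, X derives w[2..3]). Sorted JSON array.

Convert to CNF:
  S -> T0 S | T0 T1 | T2 A
  A -> T0 S | T0 T0 | T0 T1 | T2 A
  T0 -> b
  T1 -> a
  T2 -> c

CYK table (by increasing span) (cells [i..j] with 2 ≤ i ≤ j ≤ 3 only):
  [2..2]={T0}  "b"  orig:{}
  [3..3]={T1}  "a"  orig:{}
  [2..3]={A,S}  "ba"

Original NTs in T[2,3] deriving "ba": ["A", "S"]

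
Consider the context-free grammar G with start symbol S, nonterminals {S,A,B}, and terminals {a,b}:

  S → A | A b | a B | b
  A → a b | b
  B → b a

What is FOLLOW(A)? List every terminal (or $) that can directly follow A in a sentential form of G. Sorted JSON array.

FIRST iteration:
[1]
  A via A→a b: +{a}
  A via A→b: +{b}
  B via B→b a: +{b}
  S via S→A: +{a,b}
  FIRST(S)={a,b}  FIRST(A)={a,b}  FIRST(B)={b}
[2] — fixpoint
  FIRST(S)={a,b}  FIRST(A)={a,b}  FIRST(B)={b}

FOLLOW sets:
FOLLOW(S) := {$}
iter 1:
  S→A: FOLLOW(A) ⊇ FOLLOW(S) ⊇ {$}; new: +{$}
  S→A b: FOLLOW(A) ⊇ FIRST(b) = {b}; new: +{b}
  S→a B: FOLLOW(B) ⊇ FOLLOW(S) ⊇ {$}; new: +{$}
  FOLLOW[S]={$}  FOLLOW[A]={$,b}  FOLLOW[B]={$}
iter 2: (stable)
  FOLLOW[S]={$}  FOLLOW[A]={$,b}  FOLLOW[B]={$}

FOLLOW(A) = ["$", "b"]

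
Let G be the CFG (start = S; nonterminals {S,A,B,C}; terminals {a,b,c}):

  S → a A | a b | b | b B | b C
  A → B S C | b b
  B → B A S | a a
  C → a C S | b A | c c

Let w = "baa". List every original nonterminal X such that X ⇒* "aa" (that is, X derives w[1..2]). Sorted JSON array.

CNF form of G:
  S -> T0 B | T0 C | T1 A | T1 T0 | b
  A -> B X3 | T0 T0
  B -> B X4 | T1 T1
  C -> T0 A | T1 X5 | T2 T2
  T0 -> b
  T1 -> a
  T2 -> c
  X3 -> S C
  X4 -> A S
  X5 -> C S

Fill CYK table bottom-up (cells [i..j] with 1 ≤ i ≤ j ≤ 2 only):
  cell(1,1) a: {T1}  orig:{}
  cell(2,2) a: {T1}  orig:{}
  cell(1,2) aa: {B}

Original NTs in T[1,2] deriving "aa": ["B"]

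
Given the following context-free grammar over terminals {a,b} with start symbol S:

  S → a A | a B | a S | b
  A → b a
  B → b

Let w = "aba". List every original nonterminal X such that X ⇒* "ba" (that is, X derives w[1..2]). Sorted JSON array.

CNF form of G:
  S -> T1 A | T1 B | T1 S | b
  A -> T0 T1
  B -> b
  T0 -> b
  T1 -> a

Fill CYK table bottom-up, restricted to cells inside w[1..2]:
  T[1,1] 'b' = {B,S,T0}  orig:{B,S}
  T[2,2] 'a' = {T1}  orig:{}
  T[1,2] 'ba' = {A}

Original NTs in T[1,2] deriving "ba": ["A"]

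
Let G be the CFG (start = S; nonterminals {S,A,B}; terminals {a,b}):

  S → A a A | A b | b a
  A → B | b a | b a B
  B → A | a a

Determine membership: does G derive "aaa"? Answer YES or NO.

CNF form of G:
  S -> A T1 | A X4 | T1 T0
  A -> T0 T0 | T1 T0 | T1 X2
  B -> T0 T0 | T1 T0 | T1 X3
  T0 -> a
  T1 -> b
  X2 -> T0 B
  X3 -> T0 B
  X4 -> T0 A

CYK fill:
  cell(0,0) a: {T0}  orig:{}
  cell(1,1) a: {T0}  orig:{}
  cell(2,2) a: {T0}  orig:{}
  cell(0,1) aa: {A,B}
  cell(1,2) aa: {A,B}
  cell(0,2) aaa: {X2,X3,X4}  orig:{}

S ∉ T[0,2] ⇒ NO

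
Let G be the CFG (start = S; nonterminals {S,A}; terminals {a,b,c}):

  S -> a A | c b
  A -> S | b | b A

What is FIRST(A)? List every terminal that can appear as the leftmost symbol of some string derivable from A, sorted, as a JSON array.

FIRST iteration:
pass 1:
  A via A→b: +{b}
  S via S→a A: +{a}
  S via S→c b: +{c}
  FIRST(S)={a,c}  FIRST(A)={b}
pass 2:
  A via A→S: +{a,c}
  FIRST(S)={a,c}  FIRST(A)={a,b,c}
pass 3: — fixpoint
  FIRST(S)={a,c}  FIRST(A)={a,b,c}

FIRST(A) = ["a", "b", "c"]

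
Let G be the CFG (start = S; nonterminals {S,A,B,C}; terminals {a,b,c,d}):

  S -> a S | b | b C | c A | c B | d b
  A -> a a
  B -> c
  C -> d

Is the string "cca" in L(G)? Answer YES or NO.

Convert to CNF:
  S -> T0 S | T1 C | T2 A | T2 B | T3 T1 | b
  A -> T0 T0
  B -> c
  C -> d
  T0 -> a
  T1 -> b
  T2 -> c
  T3 -> d

Fill CYK table bottom-up:
  [0..0]={B,T2}  "c"  orig:{B}
  [1..1]={B,T2}  "c"  orig:{B}
  [2..2]={T0}  "a"  orig:{}
  [0..1]={S}  "cc"
  [1..2]=∅  "ca"
  [0..2]=∅  "cca"

S ∉ T[0,2] ⇒ NO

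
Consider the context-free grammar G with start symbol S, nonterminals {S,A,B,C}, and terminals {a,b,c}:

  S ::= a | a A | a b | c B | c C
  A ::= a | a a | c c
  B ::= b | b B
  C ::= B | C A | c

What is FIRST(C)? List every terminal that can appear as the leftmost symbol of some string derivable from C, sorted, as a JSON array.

Compute FIRST by fixpoint:
pass 1:
  A via A→a: +{a}
  A via A→c c: +{c}
  B via B→b: +{b}
  C via C→B: +{b}
  C via C→c: +{c}
  S via S→a: +{a}
  S via S→c B: +{c}
  S: {a,c}  A: {a,c}  B: {b}  C: {b,c}
pass 2: (stable)
  S: {a,c}  A: {a,c}  B: {b}  C: {b,c}

FIRST(C) = ["b", "c"]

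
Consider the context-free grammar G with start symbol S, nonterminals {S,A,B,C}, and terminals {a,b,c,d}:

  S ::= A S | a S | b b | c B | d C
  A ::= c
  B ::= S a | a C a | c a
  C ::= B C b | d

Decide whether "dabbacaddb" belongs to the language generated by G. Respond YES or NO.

Convert to CNF:
  S -> A S | T0 S | T1 B | T2 T2 | T3 C
  A -> c
  B -> S T0 | T0 X4 | T1 T0
  C -> B X5 | d
  T0 -> a
  T1 -> c
  T2 -> b
  T3 -> d
  X4 -> C T0
  X5 -> C T2

CYK fill:
  cell(0,0) d: {C,T3}  orig:{C}
  cell(1,1) a: {T0}  orig:{}
  cell(2,2) b: {T2}  orig:{}
  cell(3,3) b: {T2}  orig:{}
  cell(4,4) a: {T0}  orig:{}
  cell(5,5) c: {A,T1}  orig:{A}
  cell(6,6) a: {T0}  orig:{}
  cell(7,7) d: {C,T3}  orig:{C}
  cell(8,8) d: {C,T3}  orig:{C}
  cell(9,9) b: {T2}  orig:{}
  cell(0,1) da: {X4}  orig:{}
  cell(1,2) ab: ∅
  cell(2,3) bb: {S}
  cell(3,4) ba: ∅
  cell(4,5) ac: ∅
  cell(5,6) ca: {B}
  cell(6,7) ad: ∅
  cell(7,8) dd: {S}
  cell(8,9) db: {X5}  orig:{}
  cell(0,2) dab: ∅
  cell(1,3) abb: {S}
  cell(2,4) bba: {B}
  cell(3,5) bac: ∅
  cell(4,6) aca: ∅
  cell(5,7) cad: ∅
  cell(6,8) add: {S}
  cell(7,9) ddb: ∅
  cell(0,3) dabb: ∅
  cell(1,4) abba: {B}
  cell(2,5) bbac: ∅
  cell(3,6) baca: ∅
  cell(4,7) acad: ∅
  cell(5,8) cadd: {S}
  cell(6,9) addb: ∅
  cell(0,4) dabba: ∅
  cell(1,5) abbac: ∅
  cell(2,6) bbaca: ∅
  cell(3,7) bacad: ∅
  cell(4,8) acadd: {S}
  cell(5,9) caddb: ∅
  cell(0,5) dabbac: ∅
  cell(1,6) abbaca: ∅
  cell(2,7) bbacad: ∅
  cell(3,8) bacadd: ∅
  cell(4,9) acaddb: ∅
  cell(0,6) dabbaca: ∅
  cell(1,7) abbacad: ∅
  cell(2,8) bbacadd: ∅
  cell(3,9) bacaddb: ∅
  cell(0,7) dabbacad: ∅
  cell(1,8) abbacadd: ∅
  cell(2,9) bbacaddb: ∅
  cell(0,8) dabbacadd: ∅
  cell(1,9) abbacaddb: ∅
  cell(0,9) dabbacaddb: ∅

S ∉ T[0,9] ⇒ NO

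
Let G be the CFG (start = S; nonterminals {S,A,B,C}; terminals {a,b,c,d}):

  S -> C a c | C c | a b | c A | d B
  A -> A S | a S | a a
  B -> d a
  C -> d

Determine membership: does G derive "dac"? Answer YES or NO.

Convert to CNF:
  S -> C T2 | C X4 | T0 T3 | T1 B | T2 A
  A -> A S | T0 S | T0 T0
  B -> T1 T0
  C -> d
  T0 -> a
  T1 -> d
  T2 -> c
  T3 -> b
  X4 -> T0 T2

Fill CYK table bottom-up:
  cell(0,0) d: {C,T1}  orig:{C}
  cell(1,1) a: {T0}  orig:{}
  cell(2,2) c: {T2}  orig:{}
  cell(0,1) da: {B}
  cell(1,2) ac: {X4}  orig:{}
  cell(0,2) dac: {S}

S ∈ T[0,2] ⇒ YES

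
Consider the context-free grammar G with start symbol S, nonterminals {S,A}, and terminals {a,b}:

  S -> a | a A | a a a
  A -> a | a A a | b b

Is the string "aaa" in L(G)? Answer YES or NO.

Convert to CNF:
  S -> T0 A | T0 X3 | a
  A -> T0 X2 | T1 T1 | a
  T0 -> a
  T1 -> b
  X2 -> A T0
  X3 -> T0 T0

Fill CYK table bottom-up:
  [0..0]={A,S,T0}  "a"  orig:{A,S}
  [1..1]={A,S,T0}  "a"  orig:{A,S}
  [2..2]={A,S,T0}  "a"  orig:{A,S}
  [0..1]={S,X2,X3}  "aa"  orig:{S}
  [1..2]={S,X2,X3}  "aa"  orig:{S}
  [0..2]={A,S}  "aaa"

S ∈ T[0,2] ⇒ YES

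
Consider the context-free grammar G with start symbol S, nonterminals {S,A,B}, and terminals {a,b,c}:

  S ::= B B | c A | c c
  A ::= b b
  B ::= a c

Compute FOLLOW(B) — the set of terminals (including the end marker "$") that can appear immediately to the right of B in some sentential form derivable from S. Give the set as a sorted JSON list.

Compute FIRST by fixpoint:
iter 1:
  A via A→b b: +{b}
  B via B→a c: +{a}
  S via S→B B: +{a}
  S via S→c A: +{c}
  S: {a,c}  A: {b}  B: {a}
iter 2: (stable)
  S: {a,c}  A: {b}  B: {a}

FOLLOW iteration:
FOLLOW(S) := {$}
pass 1:
  S→B B: FOLLOW(B) ⊇ FIRST(B) = {a}; new: +{a}
  S→B B: FOLLOW(B) ⊇ FOLLOW(S) ⊇ {$}; new: +{$}
  S→c A: FOLLOW(A) ⊇ FOLLOW(S) ⊇ {$}; new: +{$}
  FOLLOW(S)={$}  FOLLOW(A)={$}  FOLLOW(B)={$,a}
pass 2: (no change)
  FOLLOW(S)={$}  FOLLOW(A)={$}  FOLLOW(B)={$,a}

FOLLOW(B) = ["$", "a"]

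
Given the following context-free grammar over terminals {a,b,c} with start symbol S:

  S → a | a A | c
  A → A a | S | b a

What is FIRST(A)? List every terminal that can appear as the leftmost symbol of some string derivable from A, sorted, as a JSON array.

FIRST iteration:
round 1:
  A via A→b a: +{b}
  S via S→a: +{a}
  S via S→c: +{c}
  FIRST(S)={a,c}  FIRST(A)={b}
round 2:
  A via A→S: +{a,c}
  FIRST(S)={a,c}  FIRST(A)={a,b,c}
round 3: (no change)
  FIRST(S)={a,c}  FIRST(A)={a,b,c}

FIRST(A) = ["a", "b", "c"]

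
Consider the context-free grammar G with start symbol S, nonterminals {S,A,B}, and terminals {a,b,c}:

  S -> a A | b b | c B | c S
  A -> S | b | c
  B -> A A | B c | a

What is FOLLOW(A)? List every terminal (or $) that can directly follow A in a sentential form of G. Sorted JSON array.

FIRST iteration:
pass 1:
  A via A→b: +{b}
  A via A→c: +{c}
  B via B→A A: +{b,c}
  B via B→a: +{a}
  S via S→a A: +{a}
  S via S→b b: +{b}
  S via S→c B: +{c}
  FIRST[S]={a,b,c}  FIRST[A]={b,c}  FIRST[B]={a,b,c}
pass 2:
  A via A→S: +{a}
  FIRST[S]={a,b,c}  FIRST[A]={a,b,c}  FIRST[B]={a,b,c}
pass 3: done
  FIRST[S]={a,b,c}  FIRST[A]={a,b,c}  FIRST[B]={a,b,c}

Compute FOLLOW by fixpoint:
initialize: $ ∈ FOLLOW(S)
round 1:
  B→A A: FOLLOW(A) ⊇ FIRST(A) = {a,b,c}; new: +{a,b,c}
  B→B c: FOLLOW(B) ⊇ FIRST(c) = {c}; new: +{c}
  S→a A: FOLLOW(A) ⊇ FOLLOW(S) ⊇ {$}; new: +{$}
  S→c B: FOLLOW(B) ⊇ FOLLOW(S) ⊇ {$}; new: +{$}
  FOLLOW(S)={$}  FOLLOW(A)={$,a,b,c}  FOLLOW(B)={$,c}
round 2:
  A→S: FOLLOW(S) ⊇ FOLLOW(A) ⊇ {$,a,b,c}; new: +{a,b,c}
  S→c B: FOLLOW(B) ⊇ FOLLOW(S) ⊇ {$,a,b,c}; new: +{a,b}
  FOLLOW(S)={$,a,b,c}  FOLLOW(A)={$,a,b,c}  FOLLOW(B)={$,a,b,c}
round 3: — fixpoint
  FOLLOW(S)={$,a,b,c}  FOLLOW(A)={$,a,b,c}  FOLLOW(B)={$,a,b,c}

FOLLOW(A) = ["$", "a", "b", "c"]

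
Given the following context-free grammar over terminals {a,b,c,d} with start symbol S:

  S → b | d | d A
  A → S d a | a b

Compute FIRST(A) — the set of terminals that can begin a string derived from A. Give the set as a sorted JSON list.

FIRST iteration:
iter 1:
  A via A→a b: +{a}
  S via S→b: +{b}
  S via S→d: +{d}
  S: {b,d}  A: {a}
iter 2:
  A via A→S d a: +{b,d}
  S: {b,d}  A: {a,b,d}
iter 3: — fixpoint
  S: {b,d}  A: {a,b,d}

FIRST(A) = ["a", "b", "d"]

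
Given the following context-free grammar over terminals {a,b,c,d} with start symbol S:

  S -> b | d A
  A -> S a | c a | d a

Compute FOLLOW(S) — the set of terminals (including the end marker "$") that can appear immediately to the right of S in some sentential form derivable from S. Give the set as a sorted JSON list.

FIRST sets, iterate to fixpoint:
round 1:
  A via A→c a: +{c}
  A via A→d a: +{d}
  S via S→b: +{b}
  S via S→d A: +{d}
  FIRST(S)={b,d}  FIRST(A)={c,d}
round 2:
  A via A→S a: +{b}
  FIRST(S)={b,d}  FIRST(A)={b,c,d}
round 3: (no change)
  FIRST(S)={b,d}  FIRST(A)={b,c,d}

FOLLOW sets:
FOLLOW(S) := {$}
pass 1:
  A→S a: FOLLOW(S) ⊇ FIRST(a) = {a}; new: +{a}
  S→d A: FOLLOW(A) ⊇ FOLLOW(S) ⊇ {$,a}; new: +{$,a}
  S: {$,a}  A: {$,a}
pass 2: (no change)
  S: {$,a}  A: {$,a}

FOLLOW(S) = ["$", "a"]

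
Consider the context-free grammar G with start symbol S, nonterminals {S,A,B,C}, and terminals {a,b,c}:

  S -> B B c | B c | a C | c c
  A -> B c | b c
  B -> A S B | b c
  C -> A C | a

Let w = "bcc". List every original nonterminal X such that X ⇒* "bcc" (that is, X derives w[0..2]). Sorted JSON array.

CNF form of G:
  S -> B T0 | B X4 | T0 T0 | T2 C
  A -> B T0 | T1 T0
  B -> A X3 | T1 T0
  C -> A C | a
  T0 -> c
  T1 -> b
  T2 -> a
  X3 -> S B
  X4 -> B T0

CYK table (by increasing span), restricted to cells inside w[0..2]:
  cell(0,0) b: {T1}  orig:{}
  cell(1,1) c: {T0}  orig:{}
  cell(2,2) c: {T0}  orig:{}
  cell(0,1) bc: {A,B}
  cell(1,2) cc: {S}
  cell(0,2) bcc: {A,S,X4}  orig:{A,S}

Original NTs in T[0,2] deriving "bcc": ["A", "S"]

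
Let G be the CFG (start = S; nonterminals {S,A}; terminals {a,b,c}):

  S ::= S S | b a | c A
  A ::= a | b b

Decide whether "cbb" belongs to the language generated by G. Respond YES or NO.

Convert to CNF:
  S -> S S | T0 T1 | T2 A
  A -> T0 T0 | a
  T0 -> b
  T1 -> a
  T2 -> c

CYK table (by increasing span):
  cell(0,0) c: {T2}  orig:{}
  cell(1,1) b: {T0}  orig:{}
  cell(2,2) b: {T0}  orig:{}
  cell(0,1) cb: ∅
  cell(1,2) bb: {A}
  cell(0,2) cbb: {S}

S ∈ T[0,2] ⇒ YES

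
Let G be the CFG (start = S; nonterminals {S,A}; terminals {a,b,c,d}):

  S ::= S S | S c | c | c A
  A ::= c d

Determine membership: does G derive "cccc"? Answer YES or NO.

CNF form of G:
  S -> S S | S T0 | T0 A | c
  A -> T0 T1
  T0 -> c
  T1 -> d

Fill CYK table bottom-up:
  [0..0]={S,T0}  "c"  orig:{S}
  [1..1]={S,T0}  "c"  orig:{S}
  [2..2]={S,T0}  "c"  orig:{S}
  [3..3]={S,T0}  "c"  orig:{S}
  [0..1]={S}  "cc"
  [1..2]={S}  "cc"
  [2..3]={S}  "cc"
  [0..2]={S}  "ccc"
  [1..3]={S}  "ccc"
  [0..3]={S}  "cccc"

S ∈ T[0,3] ⇒ YES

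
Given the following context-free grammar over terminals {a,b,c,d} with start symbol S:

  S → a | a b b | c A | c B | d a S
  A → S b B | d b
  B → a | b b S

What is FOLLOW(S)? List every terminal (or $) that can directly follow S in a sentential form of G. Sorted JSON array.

Compute FIRST by fixpoint:
[1]
  A via A→d b: +{d}
  B via B→a: +{a}
  B via B→b b S: +{b}
  S via S→a: +{a}
  S via S→c A: +{c}
  S via S→d a S: +{d}
  FIRST[S]={a,c,d}  FIRST[A]={d}  FIRST[B]={a,b}
[2]
  A via A→S b B: +{a,c}
  FIRST[S]={a,c,d}  FIRST[A]={a,c,d}  FIRST[B]={a,b}
[3] (stable)
  FIRST[S]={a,c,d}  FIRST[A]={a,c,d}  FIRST[B]={a,b}

FOLLOW iteration:
FOLLOW(S) := {$}
pass 1:
  A→S b B: FOLLOW(S) ⊇ FIRST(b) = {b}; new: +{b}
  S→c A: FOLLOW(A) ⊇ FOLLOW(S) ⊇ {$,b}; new: +{$,b}
  S→c B: FOLLOW(B) ⊇ FOLLOW(S) ⊇ {$,b}; new: +{$,b}
  FOLLOW(S)={$,b}  FOLLOW(A)={$,b}  FOLLOW(B)={$,b}
pass 2: (stable)
  FOLLOW(S)={$,b}  FOLLOW(A)={$,b}  FOLLOW(B)={$,b}

FOLLOW(S) = ["$", "b"]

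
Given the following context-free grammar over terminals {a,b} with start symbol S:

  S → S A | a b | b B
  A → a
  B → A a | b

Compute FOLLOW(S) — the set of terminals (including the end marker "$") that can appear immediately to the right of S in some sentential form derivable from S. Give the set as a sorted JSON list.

FIRST iteration:
round 1:
  A via A→a: +{a}
  B via B→A a: +{a}
  B via B→b: +{b}
  S via S→a b: +{a}
  S via S→b B: +{b}
  FIRST[S]={a,b}  FIRST[A]={a}  FIRST[B]={a,b}
round 2: done
  FIRST[S]={a,b}  FIRST[A]={a}  FIRST[B]={a,b}

FOLLOW iteration:
FOLLOW(S) := {$}
[1]
  B→A a: FOLLOW(A) ⊇ FIRST(a) = {a}; new: +{a}
  S→S A: FOLLOW(S) ⊇ FIRST(A) = {a}; new: +{a}
  S→S A: FOLLOW(A) ⊇ FOLLOW(S) ⊇ {$,a}; new: +{$}
  S→b B: FOLLOW(B) ⊇ FOLLOW(S) ⊇ {$,a}; new: +{$,a}
  FOLLOW(S)={$,a}  FOLLOW(A)={$,a}  FOLLOW(B)={$,a}
[2] (no change)
  FOLLOW(S)={$,a}  FOLLOW(A)={$,a}  FOLLOW(B)={$,a}

FOLLOW(S) = ["$", "a"]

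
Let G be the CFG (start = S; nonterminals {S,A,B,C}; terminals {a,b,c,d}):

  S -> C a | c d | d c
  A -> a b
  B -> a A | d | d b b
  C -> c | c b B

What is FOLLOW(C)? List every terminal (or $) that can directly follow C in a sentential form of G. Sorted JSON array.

FIRST sets, iterate to fixpoint:
iter 1:
  A via A→a b: +{a}
  B via B→a A: +{a}
  B via B→d: +{d}
  C via C→c: +{c}
  S via S→C a: +{c}
  S via S→d c: +{d}
  S: {c,d}  A: {a}  B: {a,d}  C: {c}
iter 2: — fixpoint
  S: {c,d}  A: {a}  B: {a,d}  C: {c}

Compute FOLLOW by fixpoint:
initialize: $ ∈ FOLLOW(S)
iter 1:
  S→C a: FOLLOW(C) ⊇ FIRST(a) = {a}; new: +{a}
  FOLLOW[S]={$}  FOLLOW[A]={}  FOLLOW[B]={}  FOLLOW[C]={a}
iter 2:
  C→c b B: FOLLOW(B) ⊇ FOLLOW(C) ⊇ {a}; new: +{a}
  FOLLOW[S]={$}  FOLLOW[A]={}  FOLLOW[B]={a}  FOLLOW[C]={a}
iter 3:
  B→a A: FOLLOW(A) ⊇ FOLLOW(B) ⊇ {a}; new: +{a}
  FOLLOW[S]={$}  FOLLOW[A]={a}  FOLLOW[B]={a}  FOLLOW[C]={a}
iter 4: done
  FOLLOW[S]={$}  FOLLOW[A]={a}  FOLLOW[B]={a}  FOLLOW[C]={a}

FOLLOW(C) = ["a"]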